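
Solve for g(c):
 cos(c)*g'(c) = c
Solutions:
 g(c) = C1 + Integral(c/cos(c), c)


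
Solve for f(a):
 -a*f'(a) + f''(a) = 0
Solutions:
 f(a) = C1 + C2*erfi(sqrt(2)*a/2)


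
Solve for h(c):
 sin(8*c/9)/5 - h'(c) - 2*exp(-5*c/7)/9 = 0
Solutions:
 h(c) = C1 - 9*cos(8*c/9)/40 + 14*exp(-5*c/7)/45


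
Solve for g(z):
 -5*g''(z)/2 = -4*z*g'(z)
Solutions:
 g(z) = C1 + C2*erfi(2*sqrt(5)*z/5)


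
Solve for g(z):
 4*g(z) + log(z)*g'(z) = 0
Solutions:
 g(z) = C1*exp(-4*li(z))


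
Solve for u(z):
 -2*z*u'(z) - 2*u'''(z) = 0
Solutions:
 u(z) = C1 + Integral(C2*airyai(-z) + C3*airybi(-z), z)


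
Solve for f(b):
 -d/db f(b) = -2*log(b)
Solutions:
 f(b) = C1 + 2*b*log(b) - 2*b


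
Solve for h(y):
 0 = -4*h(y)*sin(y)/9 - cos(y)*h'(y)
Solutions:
 h(y) = C1*cos(y)^(4/9)


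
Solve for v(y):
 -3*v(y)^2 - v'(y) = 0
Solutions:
 v(y) = 1/(C1 + 3*y)


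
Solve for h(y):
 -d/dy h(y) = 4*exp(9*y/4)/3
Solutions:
 h(y) = C1 - 16*exp(9*y/4)/27


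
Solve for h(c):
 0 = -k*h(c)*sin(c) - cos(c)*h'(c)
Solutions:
 h(c) = C1*exp(k*log(cos(c)))


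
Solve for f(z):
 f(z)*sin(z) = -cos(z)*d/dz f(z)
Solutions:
 f(z) = C1*cos(z)


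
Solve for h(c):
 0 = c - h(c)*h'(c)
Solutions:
 h(c) = -sqrt(C1 + c^2)
 h(c) = sqrt(C1 + c^2)


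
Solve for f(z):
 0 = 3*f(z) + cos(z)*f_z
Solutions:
 f(z) = C1*(sin(z) - 1)^(3/2)/(sin(z) + 1)^(3/2)


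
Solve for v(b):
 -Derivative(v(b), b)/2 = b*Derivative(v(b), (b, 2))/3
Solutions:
 v(b) = C1 + C2/sqrt(b)


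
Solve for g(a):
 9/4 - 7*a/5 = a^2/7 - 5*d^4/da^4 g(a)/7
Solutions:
 g(a) = C1 + C2*a + C3*a^2 + C4*a^3 + a^6/1800 + 49*a^5/3000 - 21*a^4/160


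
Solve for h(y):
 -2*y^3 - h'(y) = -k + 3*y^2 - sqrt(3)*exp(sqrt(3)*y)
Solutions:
 h(y) = C1 + k*y - y^4/2 - y^3 + exp(sqrt(3)*y)


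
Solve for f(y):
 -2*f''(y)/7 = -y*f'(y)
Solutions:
 f(y) = C1 + C2*erfi(sqrt(7)*y/2)


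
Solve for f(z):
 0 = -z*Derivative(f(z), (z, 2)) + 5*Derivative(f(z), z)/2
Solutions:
 f(z) = C1 + C2*z^(7/2)


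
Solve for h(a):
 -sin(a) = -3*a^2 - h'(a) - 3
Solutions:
 h(a) = C1 - a^3 - 3*a - cos(a)


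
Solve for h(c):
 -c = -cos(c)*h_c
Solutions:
 h(c) = C1 + Integral(c/cos(c), c)


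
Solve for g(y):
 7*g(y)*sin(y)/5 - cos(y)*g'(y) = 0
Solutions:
 g(y) = C1/cos(y)^(7/5)


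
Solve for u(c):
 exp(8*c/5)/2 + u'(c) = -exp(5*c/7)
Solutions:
 u(c) = C1 - 7*exp(5*c/7)/5 - 5*exp(8*c/5)/16


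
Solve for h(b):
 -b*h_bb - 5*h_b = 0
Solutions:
 h(b) = C1 + C2/b^4


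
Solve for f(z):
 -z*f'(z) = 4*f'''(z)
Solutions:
 f(z) = C1 + Integral(C2*airyai(-2^(1/3)*z/2) + C3*airybi(-2^(1/3)*z/2), z)


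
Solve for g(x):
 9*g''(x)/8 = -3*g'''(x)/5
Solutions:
 g(x) = C1 + C2*x + C3*exp(-15*x/8)


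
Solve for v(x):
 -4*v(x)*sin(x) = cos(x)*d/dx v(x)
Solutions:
 v(x) = C1*cos(x)^4


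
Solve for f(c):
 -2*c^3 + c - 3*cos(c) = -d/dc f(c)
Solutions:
 f(c) = C1 + c^4/2 - c^2/2 + 3*sin(c)


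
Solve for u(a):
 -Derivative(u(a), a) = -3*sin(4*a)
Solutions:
 u(a) = C1 - 3*cos(4*a)/4


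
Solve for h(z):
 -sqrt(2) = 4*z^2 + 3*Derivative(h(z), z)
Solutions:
 h(z) = C1 - 4*z^3/9 - sqrt(2)*z/3


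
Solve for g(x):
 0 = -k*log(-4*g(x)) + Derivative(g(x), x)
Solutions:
 Integral(1/(log(-_y) + 2*log(2)), (_y, g(x))) = C1 + k*x


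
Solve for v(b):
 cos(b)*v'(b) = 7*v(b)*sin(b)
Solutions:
 v(b) = C1/cos(b)^7


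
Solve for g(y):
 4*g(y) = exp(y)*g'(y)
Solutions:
 g(y) = C1*exp(-4*exp(-y))


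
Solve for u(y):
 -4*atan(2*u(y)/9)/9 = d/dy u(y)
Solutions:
 Integral(1/atan(2*_y/9), (_y, u(y))) = C1 - 4*y/9


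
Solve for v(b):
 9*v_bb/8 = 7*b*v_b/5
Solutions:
 v(b) = C1 + C2*erfi(2*sqrt(35)*b/15)


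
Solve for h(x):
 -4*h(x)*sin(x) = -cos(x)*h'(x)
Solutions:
 h(x) = C1/cos(x)^4


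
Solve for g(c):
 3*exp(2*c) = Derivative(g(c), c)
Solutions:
 g(c) = C1 + 3*exp(2*c)/2


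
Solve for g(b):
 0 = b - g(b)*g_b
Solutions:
 g(b) = -sqrt(C1 + b^2)
 g(b) = sqrt(C1 + b^2)


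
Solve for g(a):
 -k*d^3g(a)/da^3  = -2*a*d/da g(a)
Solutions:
 g(a) = C1 + Integral(C2*airyai(2^(1/3)*a*(1/k)^(1/3)) + C3*airybi(2^(1/3)*a*(1/k)^(1/3)), a)


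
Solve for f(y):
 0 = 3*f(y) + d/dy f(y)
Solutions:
 f(y) = C1*exp(-3*y)


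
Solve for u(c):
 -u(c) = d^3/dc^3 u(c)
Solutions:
 u(c) = C3*exp(-c) + (C1*sin(sqrt(3)*c/2) + C2*cos(sqrt(3)*c/2))*exp(c/2)


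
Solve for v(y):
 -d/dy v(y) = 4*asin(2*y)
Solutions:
 v(y) = C1 - 4*y*asin(2*y) - 2*sqrt(1 - 4*y^2)


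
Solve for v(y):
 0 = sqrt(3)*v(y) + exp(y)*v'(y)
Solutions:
 v(y) = C1*exp(sqrt(3)*exp(-y))


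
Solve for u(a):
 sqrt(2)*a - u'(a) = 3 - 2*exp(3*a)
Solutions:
 u(a) = C1 + sqrt(2)*a^2/2 - 3*a + 2*exp(3*a)/3


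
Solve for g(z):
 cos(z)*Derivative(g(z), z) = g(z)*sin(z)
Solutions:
 g(z) = C1/cos(z)


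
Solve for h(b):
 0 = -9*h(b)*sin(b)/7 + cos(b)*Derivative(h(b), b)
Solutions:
 h(b) = C1/cos(b)^(9/7)


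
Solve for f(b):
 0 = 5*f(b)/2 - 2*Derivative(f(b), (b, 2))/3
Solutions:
 f(b) = C1*exp(-sqrt(15)*b/2) + C2*exp(sqrt(15)*b/2)


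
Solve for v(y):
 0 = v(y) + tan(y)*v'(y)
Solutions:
 v(y) = C1/sin(y)


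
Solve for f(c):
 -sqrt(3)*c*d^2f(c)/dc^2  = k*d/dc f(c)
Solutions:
 f(c) = C1 + c^(-sqrt(3)*re(k)/3 + 1)*(C2*sin(sqrt(3)*log(c)*Abs(im(k))/3) + C3*cos(sqrt(3)*log(c)*im(k)/3))


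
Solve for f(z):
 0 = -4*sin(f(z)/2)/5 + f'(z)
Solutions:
 -4*z/5 + log(cos(f(z)/2) - 1) - log(cos(f(z)/2) + 1) = C1


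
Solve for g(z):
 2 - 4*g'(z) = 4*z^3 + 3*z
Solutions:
 g(z) = C1 - z^4/4 - 3*z^2/8 + z/2


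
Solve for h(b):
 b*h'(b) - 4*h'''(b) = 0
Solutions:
 h(b) = C1 + Integral(C2*airyai(2^(1/3)*b/2) + C3*airybi(2^(1/3)*b/2), b)


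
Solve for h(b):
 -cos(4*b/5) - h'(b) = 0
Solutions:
 h(b) = C1 - 5*sin(4*b/5)/4


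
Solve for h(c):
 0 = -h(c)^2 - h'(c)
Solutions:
 h(c) = 1/(C1 + c)


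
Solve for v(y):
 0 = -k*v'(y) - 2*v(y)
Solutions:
 v(y) = C1*exp(-2*y/k)


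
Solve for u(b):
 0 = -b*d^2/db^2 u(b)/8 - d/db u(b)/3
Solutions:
 u(b) = C1 + C2/b^(5/3)


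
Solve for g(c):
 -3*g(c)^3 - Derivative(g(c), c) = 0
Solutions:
 g(c) = -sqrt(2)*sqrt(-1/(C1 - 3*c))/2
 g(c) = sqrt(2)*sqrt(-1/(C1 - 3*c))/2


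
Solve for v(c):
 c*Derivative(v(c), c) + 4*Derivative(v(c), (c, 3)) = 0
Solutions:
 v(c) = C1 + Integral(C2*airyai(-2^(1/3)*c/2) + C3*airybi(-2^(1/3)*c/2), c)


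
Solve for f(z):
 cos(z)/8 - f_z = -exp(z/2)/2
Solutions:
 f(z) = C1 + exp(z/2) + sin(z)/8


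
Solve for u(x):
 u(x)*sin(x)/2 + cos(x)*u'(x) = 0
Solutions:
 u(x) = C1*sqrt(cos(x))


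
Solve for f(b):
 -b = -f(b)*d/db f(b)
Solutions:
 f(b) = -sqrt(C1 + b^2)
 f(b) = sqrt(C1 + b^2)


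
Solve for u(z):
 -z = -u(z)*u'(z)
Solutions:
 u(z) = -sqrt(C1 + z^2)
 u(z) = sqrt(C1 + z^2)


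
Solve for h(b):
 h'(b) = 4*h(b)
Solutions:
 h(b) = C1*exp(4*b)


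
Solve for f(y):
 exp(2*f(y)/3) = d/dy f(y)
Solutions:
 f(y) = 3*log(-sqrt(-1/(C1 + y))) - 3*log(2) + 3*log(6)/2
 f(y) = 3*log(-1/(C1 + y))/2 - 3*log(2) + 3*log(6)/2


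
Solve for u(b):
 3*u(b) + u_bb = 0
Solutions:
 u(b) = C1*sin(sqrt(3)*b) + C2*cos(sqrt(3)*b)


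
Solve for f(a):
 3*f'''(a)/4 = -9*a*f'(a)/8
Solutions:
 f(a) = C1 + Integral(C2*airyai(-2^(2/3)*3^(1/3)*a/2) + C3*airybi(-2^(2/3)*3^(1/3)*a/2), a)


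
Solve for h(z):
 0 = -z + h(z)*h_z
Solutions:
 h(z) = -sqrt(C1 + z^2)
 h(z) = sqrt(C1 + z^2)


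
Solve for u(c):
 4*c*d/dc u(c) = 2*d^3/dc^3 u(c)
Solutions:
 u(c) = C1 + Integral(C2*airyai(2^(1/3)*c) + C3*airybi(2^(1/3)*c), c)


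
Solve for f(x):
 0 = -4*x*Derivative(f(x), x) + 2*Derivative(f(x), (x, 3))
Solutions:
 f(x) = C1 + Integral(C2*airyai(2^(1/3)*x) + C3*airybi(2^(1/3)*x), x)


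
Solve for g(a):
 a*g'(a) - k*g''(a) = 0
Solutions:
 g(a) = C1 + C2*erf(sqrt(2)*a*sqrt(-1/k)/2)/sqrt(-1/k)


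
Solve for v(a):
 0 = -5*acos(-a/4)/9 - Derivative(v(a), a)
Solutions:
 v(a) = C1 - 5*a*acos(-a/4)/9 - 5*sqrt(16 - a^2)/9


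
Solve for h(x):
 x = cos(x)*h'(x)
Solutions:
 h(x) = C1 + Integral(x/cos(x), x)


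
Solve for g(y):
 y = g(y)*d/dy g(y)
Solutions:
 g(y) = -sqrt(C1 + y^2)
 g(y) = sqrt(C1 + y^2)


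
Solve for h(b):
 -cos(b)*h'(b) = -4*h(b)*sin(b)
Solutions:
 h(b) = C1/cos(b)^4


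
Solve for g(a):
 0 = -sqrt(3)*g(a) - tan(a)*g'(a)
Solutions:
 g(a) = C1/sin(a)^(sqrt(3))


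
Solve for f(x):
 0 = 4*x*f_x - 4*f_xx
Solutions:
 f(x) = C1 + C2*erfi(sqrt(2)*x/2)


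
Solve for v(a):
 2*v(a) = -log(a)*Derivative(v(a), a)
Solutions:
 v(a) = C1*exp(-2*li(a))


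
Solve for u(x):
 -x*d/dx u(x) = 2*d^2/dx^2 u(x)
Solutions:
 u(x) = C1 + C2*erf(x/2)


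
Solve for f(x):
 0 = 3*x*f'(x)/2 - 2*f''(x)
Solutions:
 f(x) = C1 + C2*erfi(sqrt(6)*x/4)


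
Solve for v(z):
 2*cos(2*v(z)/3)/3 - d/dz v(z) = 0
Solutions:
 -2*z/3 - 3*log(sin(2*v(z)/3) - 1)/4 + 3*log(sin(2*v(z)/3) + 1)/4 = C1


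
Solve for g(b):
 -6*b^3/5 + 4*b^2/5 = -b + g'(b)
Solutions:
 g(b) = C1 - 3*b^4/10 + 4*b^3/15 + b^2/2


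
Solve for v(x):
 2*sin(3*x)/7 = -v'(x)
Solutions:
 v(x) = C1 + 2*cos(3*x)/21


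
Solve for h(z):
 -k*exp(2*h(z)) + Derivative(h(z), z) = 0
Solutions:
 h(z) = log(-sqrt(-1/(C1 + k*z))) - log(2)/2
 h(z) = log(-1/(C1 + k*z))/2 - log(2)/2


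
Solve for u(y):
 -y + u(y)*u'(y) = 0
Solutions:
 u(y) = -sqrt(C1 + y^2)
 u(y) = sqrt(C1 + y^2)


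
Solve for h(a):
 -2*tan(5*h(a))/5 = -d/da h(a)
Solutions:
 h(a) = -asin(C1*exp(2*a))/5 + pi/5
 h(a) = asin(C1*exp(2*a))/5


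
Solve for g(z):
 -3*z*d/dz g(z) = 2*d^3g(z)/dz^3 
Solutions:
 g(z) = C1 + Integral(C2*airyai(-2^(2/3)*3^(1/3)*z/2) + C3*airybi(-2^(2/3)*3^(1/3)*z/2), z)


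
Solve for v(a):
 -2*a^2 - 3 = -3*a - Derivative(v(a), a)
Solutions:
 v(a) = C1 + 2*a^3/3 - 3*a^2/2 + 3*a


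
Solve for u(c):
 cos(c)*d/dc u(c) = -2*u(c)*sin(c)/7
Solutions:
 u(c) = C1*cos(c)^(2/7)


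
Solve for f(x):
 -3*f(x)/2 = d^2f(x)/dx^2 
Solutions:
 f(x) = C1*sin(sqrt(6)*x/2) + C2*cos(sqrt(6)*x/2)


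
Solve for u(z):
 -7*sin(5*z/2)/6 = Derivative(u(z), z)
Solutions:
 u(z) = C1 + 7*cos(5*z/2)/15


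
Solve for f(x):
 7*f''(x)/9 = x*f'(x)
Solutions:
 f(x) = C1 + C2*erfi(3*sqrt(14)*x/14)


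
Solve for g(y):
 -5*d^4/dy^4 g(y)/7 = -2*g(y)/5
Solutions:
 g(y) = C1*exp(-14^(1/4)*sqrt(5)*y/5) + C2*exp(14^(1/4)*sqrt(5)*y/5) + C3*sin(14^(1/4)*sqrt(5)*y/5) + C4*cos(14^(1/4)*sqrt(5)*y/5)


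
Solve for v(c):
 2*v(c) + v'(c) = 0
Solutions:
 v(c) = C1*exp(-2*c)


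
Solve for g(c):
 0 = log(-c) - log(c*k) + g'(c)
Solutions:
 g(c) = C1 + c*log(-k)


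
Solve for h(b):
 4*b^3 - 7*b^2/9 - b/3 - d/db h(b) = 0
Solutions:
 h(b) = C1 + b^4 - 7*b^3/27 - b^2/6


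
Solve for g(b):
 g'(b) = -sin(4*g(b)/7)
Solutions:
 b + 7*log(cos(4*g(b)/7) - 1)/8 - 7*log(cos(4*g(b)/7) + 1)/8 = C1


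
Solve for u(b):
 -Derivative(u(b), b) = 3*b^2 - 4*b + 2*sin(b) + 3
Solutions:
 u(b) = C1 - b^3 + 2*b^2 - 3*b + 2*cos(b)


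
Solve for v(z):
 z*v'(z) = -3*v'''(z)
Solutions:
 v(z) = C1 + Integral(C2*airyai(-3^(2/3)*z/3) + C3*airybi(-3^(2/3)*z/3), z)


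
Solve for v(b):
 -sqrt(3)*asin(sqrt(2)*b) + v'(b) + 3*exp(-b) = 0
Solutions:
 v(b) = C1 + sqrt(3)*b*asin(sqrt(2)*b) + sqrt(6)*sqrt(1 - 2*b^2)/2 + 3*exp(-b)


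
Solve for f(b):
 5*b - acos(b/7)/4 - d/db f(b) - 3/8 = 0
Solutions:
 f(b) = C1 + 5*b^2/2 - b*acos(b/7)/4 - 3*b/8 + sqrt(49 - b^2)/4


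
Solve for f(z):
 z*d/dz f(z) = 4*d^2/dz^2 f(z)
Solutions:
 f(z) = C1 + C2*erfi(sqrt(2)*z/4)


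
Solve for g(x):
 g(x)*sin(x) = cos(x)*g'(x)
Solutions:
 g(x) = C1/cos(x)


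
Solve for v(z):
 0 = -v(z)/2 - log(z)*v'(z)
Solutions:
 v(z) = C1*exp(-li(z)/2)


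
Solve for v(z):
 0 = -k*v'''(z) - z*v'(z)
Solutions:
 v(z) = C1 + Integral(C2*airyai(z*(-1/k)^(1/3)) + C3*airybi(z*(-1/k)^(1/3)), z)


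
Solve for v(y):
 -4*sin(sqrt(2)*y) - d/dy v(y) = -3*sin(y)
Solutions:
 v(y) = C1 - 3*cos(y) + 2*sqrt(2)*cos(sqrt(2)*y)


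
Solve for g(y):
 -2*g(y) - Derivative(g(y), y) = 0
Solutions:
 g(y) = C1*exp(-2*y)


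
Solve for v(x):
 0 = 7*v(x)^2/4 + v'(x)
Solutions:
 v(x) = 4/(C1 + 7*x)


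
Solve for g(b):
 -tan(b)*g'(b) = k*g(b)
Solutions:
 g(b) = C1*exp(-k*log(sin(b)))


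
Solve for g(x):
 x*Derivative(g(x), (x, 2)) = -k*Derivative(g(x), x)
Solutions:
 g(x) = C1 + x^(1 - re(k))*(C2*sin(log(x)*Abs(im(k))) + C3*cos(log(x)*im(k)))


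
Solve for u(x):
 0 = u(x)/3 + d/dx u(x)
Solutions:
 u(x) = C1*exp(-x/3)


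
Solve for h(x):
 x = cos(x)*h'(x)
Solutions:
 h(x) = C1 + Integral(x/cos(x), x)


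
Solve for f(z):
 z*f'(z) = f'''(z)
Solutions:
 f(z) = C1 + Integral(C2*airyai(z) + C3*airybi(z), z)


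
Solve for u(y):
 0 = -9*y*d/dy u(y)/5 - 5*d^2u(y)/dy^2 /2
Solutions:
 u(y) = C1 + C2*erf(3*y/5)


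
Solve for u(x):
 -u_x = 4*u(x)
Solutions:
 u(x) = C1*exp(-4*x)


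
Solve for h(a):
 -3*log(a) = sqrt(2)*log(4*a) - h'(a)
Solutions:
 h(a) = C1 + sqrt(2)*a*log(a) + 3*a*log(a) - 3*a - sqrt(2)*a + 2*sqrt(2)*a*log(2)


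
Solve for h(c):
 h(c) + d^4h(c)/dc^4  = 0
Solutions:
 h(c) = (C1*sin(sqrt(2)*c/2) + C2*cos(sqrt(2)*c/2))*exp(-sqrt(2)*c/2) + (C3*sin(sqrt(2)*c/2) + C4*cos(sqrt(2)*c/2))*exp(sqrt(2)*c/2)


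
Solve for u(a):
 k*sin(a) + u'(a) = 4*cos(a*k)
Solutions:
 u(a) = C1 + k*cos(a) + 4*sin(a*k)/k


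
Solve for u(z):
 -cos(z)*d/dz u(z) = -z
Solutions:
 u(z) = C1 + Integral(z/cos(z), z)


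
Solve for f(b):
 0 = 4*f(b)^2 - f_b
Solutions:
 f(b) = -1/(C1 + 4*b)


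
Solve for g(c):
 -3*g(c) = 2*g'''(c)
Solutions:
 g(c) = C3*exp(-2^(2/3)*3^(1/3)*c/2) + (C1*sin(2^(2/3)*3^(5/6)*c/4) + C2*cos(2^(2/3)*3^(5/6)*c/4))*exp(2^(2/3)*3^(1/3)*c/4)


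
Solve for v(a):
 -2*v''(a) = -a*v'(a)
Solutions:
 v(a) = C1 + C2*erfi(a/2)


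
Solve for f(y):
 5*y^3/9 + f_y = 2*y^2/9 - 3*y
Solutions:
 f(y) = C1 - 5*y^4/36 + 2*y^3/27 - 3*y^2/2


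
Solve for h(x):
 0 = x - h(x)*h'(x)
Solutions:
 h(x) = -sqrt(C1 + x^2)
 h(x) = sqrt(C1 + x^2)


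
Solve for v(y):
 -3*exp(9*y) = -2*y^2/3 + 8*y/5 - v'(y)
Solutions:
 v(y) = C1 - 2*y^3/9 + 4*y^2/5 + exp(9*y)/3


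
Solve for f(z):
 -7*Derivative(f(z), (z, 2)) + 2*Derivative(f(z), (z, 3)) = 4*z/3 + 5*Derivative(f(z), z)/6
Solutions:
 f(z) = C1 + C2*exp(z*(21 - sqrt(501))/12) + C3*exp(z*(21 + sqrt(501))/12) - 4*z^2/5 + 336*z/25


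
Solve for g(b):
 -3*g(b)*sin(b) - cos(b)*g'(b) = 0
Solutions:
 g(b) = C1*cos(b)^3


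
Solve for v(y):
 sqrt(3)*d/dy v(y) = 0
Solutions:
 v(y) = C1


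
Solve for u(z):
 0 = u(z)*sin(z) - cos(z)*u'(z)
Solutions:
 u(z) = C1/cos(z)


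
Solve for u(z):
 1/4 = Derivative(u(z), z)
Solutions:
 u(z) = C1 + z/4


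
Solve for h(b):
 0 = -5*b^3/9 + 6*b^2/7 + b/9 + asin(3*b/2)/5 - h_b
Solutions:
 h(b) = C1 - 5*b^4/36 + 2*b^3/7 + b^2/18 + b*asin(3*b/2)/5 + sqrt(4 - 9*b^2)/15


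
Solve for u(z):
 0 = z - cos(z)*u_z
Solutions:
 u(z) = C1 + Integral(z/cos(z), z)


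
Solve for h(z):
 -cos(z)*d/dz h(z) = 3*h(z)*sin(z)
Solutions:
 h(z) = C1*cos(z)^3


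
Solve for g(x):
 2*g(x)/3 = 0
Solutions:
 g(x) = 0


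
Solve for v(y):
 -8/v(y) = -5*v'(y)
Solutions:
 v(y) = -sqrt(C1 + 80*y)/5
 v(y) = sqrt(C1 + 80*y)/5


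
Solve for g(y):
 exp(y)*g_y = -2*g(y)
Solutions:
 g(y) = C1*exp(2*exp(-y))


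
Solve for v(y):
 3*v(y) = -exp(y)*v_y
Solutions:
 v(y) = C1*exp(3*exp(-y))


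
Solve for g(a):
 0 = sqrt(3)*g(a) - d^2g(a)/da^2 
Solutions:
 g(a) = C1*exp(-3^(1/4)*a) + C2*exp(3^(1/4)*a)


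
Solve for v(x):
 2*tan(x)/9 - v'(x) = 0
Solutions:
 v(x) = C1 - 2*log(cos(x))/9


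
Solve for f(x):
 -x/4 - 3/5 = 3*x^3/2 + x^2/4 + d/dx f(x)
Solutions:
 f(x) = C1 - 3*x^4/8 - x^3/12 - x^2/8 - 3*x/5


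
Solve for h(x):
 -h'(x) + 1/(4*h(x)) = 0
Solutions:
 h(x) = -sqrt(C1 + 2*x)/2
 h(x) = sqrt(C1 + 2*x)/2


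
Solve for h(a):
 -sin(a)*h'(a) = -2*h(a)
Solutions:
 h(a) = C1*(cos(a) - 1)/(cos(a) + 1)


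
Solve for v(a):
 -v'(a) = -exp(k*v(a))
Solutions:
 v(a) = Piecewise((log(-1/(C1*k + a*k))/k, Ne(k, 0)), (nan, True))
 v(a) = Piecewise((C1 + a, Eq(k, 0)), (nan, True))


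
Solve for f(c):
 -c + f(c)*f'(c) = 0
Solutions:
 f(c) = -sqrt(C1 + c^2)
 f(c) = sqrt(C1 + c^2)


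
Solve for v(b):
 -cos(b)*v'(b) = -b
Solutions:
 v(b) = C1 + Integral(b/cos(b), b)


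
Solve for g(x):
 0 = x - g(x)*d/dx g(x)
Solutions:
 g(x) = -sqrt(C1 + x^2)
 g(x) = sqrt(C1 + x^2)


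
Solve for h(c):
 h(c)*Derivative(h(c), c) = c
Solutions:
 h(c) = -sqrt(C1 + c^2)
 h(c) = sqrt(C1 + c^2)


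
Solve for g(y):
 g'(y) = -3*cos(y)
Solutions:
 g(y) = C1 - 3*sin(y)


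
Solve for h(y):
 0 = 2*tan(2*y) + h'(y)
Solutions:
 h(y) = C1 + log(cos(2*y))


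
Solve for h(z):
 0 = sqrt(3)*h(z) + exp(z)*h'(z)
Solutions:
 h(z) = C1*exp(sqrt(3)*exp(-z))


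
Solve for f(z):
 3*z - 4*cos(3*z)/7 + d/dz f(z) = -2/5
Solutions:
 f(z) = C1 - 3*z^2/2 - 2*z/5 + 4*sin(3*z)/21


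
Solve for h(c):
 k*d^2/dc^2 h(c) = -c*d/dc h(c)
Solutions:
 h(c) = C1 + C2*sqrt(k)*erf(sqrt(2)*c*sqrt(1/k)/2)


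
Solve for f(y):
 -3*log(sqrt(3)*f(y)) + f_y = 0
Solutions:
 -2*Integral(1/(2*log(_y) + log(3)), (_y, f(y)))/3 = C1 - y


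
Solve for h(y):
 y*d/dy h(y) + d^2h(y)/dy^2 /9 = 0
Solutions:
 h(y) = C1 + C2*erf(3*sqrt(2)*y/2)


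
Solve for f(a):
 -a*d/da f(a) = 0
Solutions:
 f(a) = C1


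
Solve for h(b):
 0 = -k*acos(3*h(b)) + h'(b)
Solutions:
 Integral(1/acos(3*_y), (_y, h(b))) = C1 + b*k


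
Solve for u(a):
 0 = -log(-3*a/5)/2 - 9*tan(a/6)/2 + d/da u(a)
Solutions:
 u(a) = C1 + a*log(-a)/2 - a*log(5) - a/2 + a*log(15)/2 - 27*log(cos(a/6))


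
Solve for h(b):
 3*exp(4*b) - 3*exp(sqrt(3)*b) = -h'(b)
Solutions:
 h(b) = C1 - 3*exp(4*b)/4 + sqrt(3)*exp(sqrt(3)*b)


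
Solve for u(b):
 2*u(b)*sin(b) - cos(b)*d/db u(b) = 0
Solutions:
 u(b) = C1/cos(b)^2


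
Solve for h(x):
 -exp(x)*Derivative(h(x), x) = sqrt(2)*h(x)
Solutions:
 h(x) = C1*exp(sqrt(2)*exp(-x))


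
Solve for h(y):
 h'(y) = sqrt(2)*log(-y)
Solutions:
 h(y) = C1 + sqrt(2)*y*log(-y) - sqrt(2)*y


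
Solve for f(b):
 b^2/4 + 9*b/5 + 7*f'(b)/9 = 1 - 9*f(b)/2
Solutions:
 f(b) = C1*exp(-81*b/14) - b^2/18 - 1388*b/3645 + 85042/295245


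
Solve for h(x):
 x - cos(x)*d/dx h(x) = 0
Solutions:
 h(x) = C1 + Integral(x/cos(x), x)


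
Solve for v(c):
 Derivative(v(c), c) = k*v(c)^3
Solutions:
 v(c) = -sqrt(2)*sqrt(-1/(C1 + c*k))/2
 v(c) = sqrt(2)*sqrt(-1/(C1 + c*k))/2


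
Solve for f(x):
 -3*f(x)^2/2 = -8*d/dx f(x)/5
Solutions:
 f(x) = -16/(C1 + 15*x)


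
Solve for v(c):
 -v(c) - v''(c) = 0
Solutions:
 v(c) = C1*sin(c) + C2*cos(c)


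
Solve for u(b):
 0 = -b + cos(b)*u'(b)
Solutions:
 u(b) = C1 + Integral(b/cos(b), b)


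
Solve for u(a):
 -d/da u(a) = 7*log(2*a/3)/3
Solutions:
 u(a) = C1 - 7*a*log(a)/3 - 7*a*log(2)/3 + 7*a/3 + 7*a*log(3)/3


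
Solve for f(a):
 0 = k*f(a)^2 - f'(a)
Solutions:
 f(a) = -1/(C1 + a*k)


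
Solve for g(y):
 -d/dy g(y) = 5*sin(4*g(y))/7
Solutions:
 5*y/7 + log(cos(4*g(y)) - 1)/8 - log(cos(4*g(y)) + 1)/8 = C1


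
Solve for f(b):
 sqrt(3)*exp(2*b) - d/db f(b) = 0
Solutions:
 f(b) = C1 + sqrt(3)*exp(2*b)/2


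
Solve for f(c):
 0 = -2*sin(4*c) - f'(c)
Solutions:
 f(c) = C1 + cos(4*c)/2


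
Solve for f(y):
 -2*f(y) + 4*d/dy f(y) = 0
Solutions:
 f(y) = C1*exp(y/2)


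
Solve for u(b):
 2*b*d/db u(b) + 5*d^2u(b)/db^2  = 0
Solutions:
 u(b) = C1 + C2*erf(sqrt(5)*b/5)


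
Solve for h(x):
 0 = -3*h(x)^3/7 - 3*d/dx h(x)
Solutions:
 h(x) = -sqrt(14)*sqrt(-1/(C1 - x))/2
 h(x) = sqrt(14)*sqrt(-1/(C1 - x))/2


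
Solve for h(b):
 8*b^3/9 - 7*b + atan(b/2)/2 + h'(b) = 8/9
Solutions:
 h(b) = C1 - 2*b^4/9 + 7*b^2/2 - b*atan(b/2)/2 + 8*b/9 + log(b^2 + 4)/2


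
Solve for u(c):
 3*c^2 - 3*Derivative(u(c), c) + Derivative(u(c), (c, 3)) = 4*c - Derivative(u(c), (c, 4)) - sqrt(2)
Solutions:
 u(c) = C1 + C2*exp(-c*(2*2^(1/3)/(9*sqrt(77) + 79)^(1/3) + 4 + 2^(2/3)*(9*sqrt(77) + 79)^(1/3))/12)*sin(2^(1/3)*sqrt(3)*c*(-2^(1/3)*(9*sqrt(77) + 79)^(1/3) + 2/(9*sqrt(77) + 79)^(1/3))/12) + C3*exp(-c*(2*2^(1/3)/(9*sqrt(77) + 79)^(1/3) + 4 + 2^(2/3)*(9*sqrt(77) + 79)^(1/3))/12)*cos(2^(1/3)*sqrt(3)*c*(-2^(1/3)*(9*sqrt(77) + 79)^(1/3) + 2/(9*sqrt(77) + 79)^(1/3))/12) + C4*exp(c*(-2 + 2*2^(1/3)/(9*sqrt(77) + 79)^(1/3) + 2^(2/3)*(9*sqrt(77) + 79)^(1/3))/6) + c^3/3 - 2*c^2/3 + sqrt(2)*c/3 + 2*c/3


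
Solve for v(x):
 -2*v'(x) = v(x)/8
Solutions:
 v(x) = C1*exp(-x/16)


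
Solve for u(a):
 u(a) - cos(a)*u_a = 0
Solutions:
 u(a) = C1*sqrt(sin(a) + 1)/sqrt(sin(a) - 1)


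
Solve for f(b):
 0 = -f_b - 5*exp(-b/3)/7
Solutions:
 f(b) = C1 + 15*exp(-b/3)/7


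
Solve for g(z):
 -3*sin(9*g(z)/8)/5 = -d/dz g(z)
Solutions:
 -3*z/5 + 4*log(cos(9*g(z)/8) - 1)/9 - 4*log(cos(9*g(z)/8) + 1)/9 = C1


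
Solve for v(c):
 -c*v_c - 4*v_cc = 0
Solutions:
 v(c) = C1 + C2*erf(sqrt(2)*c/4)


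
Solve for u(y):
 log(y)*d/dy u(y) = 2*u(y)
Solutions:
 u(y) = C1*exp(2*li(y))


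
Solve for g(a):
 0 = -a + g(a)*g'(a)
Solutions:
 g(a) = -sqrt(C1 + a^2)
 g(a) = sqrt(C1 + a^2)


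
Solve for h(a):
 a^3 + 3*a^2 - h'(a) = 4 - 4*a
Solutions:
 h(a) = C1 + a^4/4 + a^3 + 2*a^2 - 4*a


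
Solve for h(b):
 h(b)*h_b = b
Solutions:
 h(b) = -sqrt(C1 + b^2)
 h(b) = sqrt(C1 + b^2)


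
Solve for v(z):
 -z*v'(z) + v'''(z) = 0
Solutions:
 v(z) = C1 + Integral(C2*airyai(z) + C3*airybi(z), z)


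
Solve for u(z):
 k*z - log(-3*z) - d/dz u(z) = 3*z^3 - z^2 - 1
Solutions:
 u(z) = C1 + k*z^2/2 - 3*z^4/4 + z^3/3 - z*log(-z) + z*(2 - log(3))


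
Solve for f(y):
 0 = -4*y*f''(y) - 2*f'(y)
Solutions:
 f(y) = C1 + C2*sqrt(y)


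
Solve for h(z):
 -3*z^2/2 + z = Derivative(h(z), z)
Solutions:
 h(z) = C1 - z^3/2 + z^2/2


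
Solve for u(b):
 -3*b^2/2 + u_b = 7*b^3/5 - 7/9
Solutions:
 u(b) = C1 + 7*b^4/20 + b^3/2 - 7*b/9


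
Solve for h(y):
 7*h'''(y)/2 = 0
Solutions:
 h(y) = C1 + C2*y + C3*y^2


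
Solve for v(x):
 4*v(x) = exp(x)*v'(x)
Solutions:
 v(x) = C1*exp(-4*exp(-x))


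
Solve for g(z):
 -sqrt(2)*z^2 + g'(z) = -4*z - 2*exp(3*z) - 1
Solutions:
 g(z) = C1 + sqrt(2)*z^3/3 - 2*z^2 - z - 2*exp(3*z)/3


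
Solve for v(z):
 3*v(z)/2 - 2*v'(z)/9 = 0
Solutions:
 v(z) = C1*exp(27*z/4)


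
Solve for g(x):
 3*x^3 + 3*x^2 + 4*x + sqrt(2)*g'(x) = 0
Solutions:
 g(x) = C1 - 3*sqrt(2)*x^4/8 - sqrt(2)*x^3/2 - sqrt(2)*x^2


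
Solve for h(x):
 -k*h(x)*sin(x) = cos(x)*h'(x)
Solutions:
 h(x) = C1*exp(k*log(cos(x)))


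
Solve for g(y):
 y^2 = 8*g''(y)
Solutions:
 g(y) = C1 + C2*y + y^4/96


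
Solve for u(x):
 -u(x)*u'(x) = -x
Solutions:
 u(x) = -sqrt(C1 + x^2)
 u(x) = sqrt(C1 + x^2)


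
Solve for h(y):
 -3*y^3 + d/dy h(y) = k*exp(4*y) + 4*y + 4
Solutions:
 h(y) = C1 + k*exp(4*y)/4 + 3*y^4/4 + 2*y^2 + 4*y


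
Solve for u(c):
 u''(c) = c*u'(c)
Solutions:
 u(c) = C1 + C2*erfi(sqrt(2)*c/2)


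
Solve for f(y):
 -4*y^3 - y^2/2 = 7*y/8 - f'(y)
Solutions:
 f(y) = C1 + y^4 + y^3/6 + 7*y^2/16


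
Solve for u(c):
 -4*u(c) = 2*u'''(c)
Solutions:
 u(c) = C3*exp(-2^(1/3)*c) + (C1*sin(2^(1/3)*sqrt(3)*c/2) + C2*cos(2^(1/3)*sqrt(3)*c/2))*exp(2^(1/3)*c/2)


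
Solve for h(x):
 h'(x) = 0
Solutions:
 h(x) = C1


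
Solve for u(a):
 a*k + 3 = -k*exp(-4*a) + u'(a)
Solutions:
 u(a) = C1 + a^2*k/2 + 3*a - k*exp(-4*a)/4


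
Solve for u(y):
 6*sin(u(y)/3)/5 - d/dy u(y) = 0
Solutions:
 -6*y/5 + 3*log(cos(u(y)/3) - 1)/2 - 3*log(cos(u(y)/3) + 1)/2 = C1


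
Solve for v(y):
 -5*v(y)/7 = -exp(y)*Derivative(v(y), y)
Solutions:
 v(y) = C1*exp(-5*exp(-y)/7)


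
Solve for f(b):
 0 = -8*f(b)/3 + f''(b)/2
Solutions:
 f(b) = C1*exp(-4*sqrt(3)*b/3) + C2*exp(4*sqrt(3)*b/3)


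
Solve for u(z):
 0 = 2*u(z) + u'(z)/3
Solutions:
 u(z) = C1*exp(-6*z)


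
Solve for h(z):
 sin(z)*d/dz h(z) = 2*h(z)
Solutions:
 h(z) = C1*(cos(z) - 1)/(cos(z) + 1)


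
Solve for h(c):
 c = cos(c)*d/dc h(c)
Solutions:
 h(c) = C1 + Integral(c/cos(c), c)


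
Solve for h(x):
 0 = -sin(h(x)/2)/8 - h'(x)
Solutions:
 x/8 + log(cos(h(x)/2) - 1) - log(cos(h(x)/2) + 1) = C1


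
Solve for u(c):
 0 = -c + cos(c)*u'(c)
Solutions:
 u(c) = C1 + Integral(c/cos(c), c)


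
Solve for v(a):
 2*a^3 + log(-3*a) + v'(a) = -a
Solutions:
 v(a) = C1 - a^4/2 - a^2/2 - a*log(-a) + a*(1 - log(3))


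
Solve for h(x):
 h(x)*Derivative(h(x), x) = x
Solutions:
 h(x) = -sqrt(C1 + x^2)
 h(x) = sqrt(C1 + x^2)


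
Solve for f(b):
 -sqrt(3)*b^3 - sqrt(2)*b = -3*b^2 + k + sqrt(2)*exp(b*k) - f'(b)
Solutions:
 f(b) = C1 + sqrt(3)*b^4/4 - b^3 + sqrt(2)*b^2/2 + b*k + sqrt(2)*exp(b*k)/k


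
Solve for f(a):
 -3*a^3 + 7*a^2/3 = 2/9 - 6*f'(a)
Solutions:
 f(a) = C1 + a^4/8 - 7*a^3/54 + a/27


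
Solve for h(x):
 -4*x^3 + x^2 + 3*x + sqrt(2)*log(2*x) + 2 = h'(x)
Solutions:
 h(x) = C1 - x^4 + x^3/3 + 3*x^2/2 + sqrt(2)*x*log(x) - sqrt(2)*x + sqrt(2)*x*log(2) + 2*x


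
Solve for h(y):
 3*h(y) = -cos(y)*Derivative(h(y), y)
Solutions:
 h(y) = C1*(sin(y) - 1)^(3/2)/(sin(y) + 1)^(3/2)


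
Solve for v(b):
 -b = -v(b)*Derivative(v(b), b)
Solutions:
 v(b) = -sqrt(C1 + b^2)
 v(b) = sqrt(C1 + b^2)


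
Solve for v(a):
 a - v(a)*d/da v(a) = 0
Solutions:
 v(a) = -sqrt(C1 + a^2)
 v(a) = sqrt(C1 + a^2)


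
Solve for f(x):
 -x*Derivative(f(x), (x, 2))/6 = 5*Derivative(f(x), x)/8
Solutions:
 f(x) = C1 + C2/x^(11/4)


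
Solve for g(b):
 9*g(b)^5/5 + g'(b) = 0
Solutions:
 g(b) = -5^(1/4)*(1/(C1 + 36*b))^(1/4)
 g(b) = 5^(1/4)*(1/(C1 + 36*b))^(1/4)
 g(b) = -5^(1/4)*I*(1/(C1 + 36*b))^(1/4)
 g(b) = 5^(1/4)*I*(1/(C1 + 36*b))^(1/4)


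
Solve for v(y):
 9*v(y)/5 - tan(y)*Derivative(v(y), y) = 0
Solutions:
 v(y) = C1*sin(y)^(9/5)


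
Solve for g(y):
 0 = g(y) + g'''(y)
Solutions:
 g(y) = C3*exp(-y) + (C1*sin(sqrt(3)*y/2) + C2*cos(sqrt(3)*y/2))*exp(y/2)


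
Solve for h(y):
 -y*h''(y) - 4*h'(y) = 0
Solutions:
 h(y) = C1 + C2/y^3


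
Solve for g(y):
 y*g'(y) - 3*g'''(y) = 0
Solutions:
 g(y) = C1 + Integral(C2*airyai(3^(2/3)*y/3) + C3*airybi(3^(2/3)*y/3), y)


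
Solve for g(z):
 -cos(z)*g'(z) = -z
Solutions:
 g(z) = C1 + Integral(z/cos(z), z)


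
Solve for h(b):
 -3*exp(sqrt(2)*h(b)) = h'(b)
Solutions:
 h(b) = sqrt(2)*(2*log(1/(C1 + 3*b)) - log(2))/4


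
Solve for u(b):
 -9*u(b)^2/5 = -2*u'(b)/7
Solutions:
 u(b) = -10/(C1 + 63*b)


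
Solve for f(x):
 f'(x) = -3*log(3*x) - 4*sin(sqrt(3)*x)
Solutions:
 f(x) = C1 - 3*x*log(x) - 3*x*log(3) + 3*x + 4*sqrt(3)*cos(sqrt(3)*x)/3


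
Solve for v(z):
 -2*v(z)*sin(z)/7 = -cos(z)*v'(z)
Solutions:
 v(z) = C1/cos(z)^(2/7)


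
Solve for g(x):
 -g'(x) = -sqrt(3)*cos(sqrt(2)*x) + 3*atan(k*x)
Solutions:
 g(x) = C1 - 3*Piecewise((x*atan(k*x) - log(k^2*x^2 + 1)/(2*k), Ne(k, 0)), (0, True)) + sqrt(6)*sin(sqrt(2)*x)/2


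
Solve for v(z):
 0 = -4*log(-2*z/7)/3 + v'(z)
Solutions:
 v(z) = C1 + 4*z*log(-z)/3 + 4*z*(-log(7) - 1 + log(2))/3


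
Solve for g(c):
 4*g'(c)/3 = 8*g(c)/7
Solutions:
 g(c) = C1*exp(6*c/7)


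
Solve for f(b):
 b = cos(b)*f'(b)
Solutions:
 f(b) = C1 + Integral(b/cos(b), b)


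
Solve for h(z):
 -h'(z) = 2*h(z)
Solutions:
 h(z) = C1*exp(-2*z)


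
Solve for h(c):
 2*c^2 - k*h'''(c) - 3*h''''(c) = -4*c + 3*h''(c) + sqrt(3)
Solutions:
 h(c) = C1 + C2*c + C3*exp(c*(-k + sqrt(k^2 - 36))/6) + C4*exp(-c*(k + sqrt(k^2 - 36))/6) + c^4/18 + 2*c^3*(3 - k)/27 + c^2*(4*k^2 - 12*k - 36 - 9*sqrt(3))/54


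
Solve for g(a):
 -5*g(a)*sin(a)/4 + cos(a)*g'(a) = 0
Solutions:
 g(a) = C1/cos(a)^(5/4)


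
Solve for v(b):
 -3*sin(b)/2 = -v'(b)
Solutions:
 v(b) = C1 - 3*cos(b)/2


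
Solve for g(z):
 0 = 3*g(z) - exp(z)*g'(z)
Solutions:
 g(z) = C1*exp(-3*exp(-z))


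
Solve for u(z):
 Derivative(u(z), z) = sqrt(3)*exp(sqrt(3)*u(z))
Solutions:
 u(z) = sqrt(3)*(2*log(-1/(C1 + sqrt(3)*z)) - log(3))/6


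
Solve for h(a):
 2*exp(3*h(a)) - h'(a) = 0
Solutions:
 h(a) = log(-1/(C1 + 6*a))/3
 h(a) = log((-1/(C1 + 2*a))^(1/3)*(-3^(2/3) - 3*3^(1/6)*I)/6)
 h(a) = log((-1/(C1 + 2*a))^(1/3)*(-3^(2/3) + 3*3^(1/6)*I)/6)


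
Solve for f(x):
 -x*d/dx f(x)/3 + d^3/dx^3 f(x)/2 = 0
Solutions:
 f(x) = C1 + Integral(C2*airyai(2^(1/3)*3^(2/3)*x/3) + C3*airybi(2^(1/3)*3^(2/3)*x/3), x)


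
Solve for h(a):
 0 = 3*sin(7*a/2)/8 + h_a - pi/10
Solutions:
 h(a) = C1 + pi*a/10 + 3*cos(7*a/2)/28


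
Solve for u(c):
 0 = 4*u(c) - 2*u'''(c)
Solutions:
 u(c) = C3*exp(2^(1/3)*c) + (C1*sin(2^(1/3)*sqrt(3)*c/2) + C2*cos(2^(1/3)*sqrt(3)*c/2))*exp(-2^(1/3)*c/2)


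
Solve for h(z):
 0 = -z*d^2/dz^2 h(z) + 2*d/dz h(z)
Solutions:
 h(z) = C1 + C2*z^3


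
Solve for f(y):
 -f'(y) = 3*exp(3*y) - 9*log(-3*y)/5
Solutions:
 f(y) = C1 + 9*y*log(-y)/5 + 9*y*(-1 + log(3))/5 - exp(3*y)


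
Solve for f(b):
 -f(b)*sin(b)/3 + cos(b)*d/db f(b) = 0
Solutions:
 f(b) = C1/cos(b)^(1/3)


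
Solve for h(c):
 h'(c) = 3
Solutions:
 h(c) = C1 + 3*c


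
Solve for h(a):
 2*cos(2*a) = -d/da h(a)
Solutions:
 h(a) = C1 - sin(2*a)


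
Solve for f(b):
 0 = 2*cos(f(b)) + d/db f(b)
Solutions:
 f(b) = pi - asin((C1 + exp(4*b))/(C1 - exp(4*b)))
 f(b) = asin((C1 + exp(4*b))/(C1 - exp(4*b)))


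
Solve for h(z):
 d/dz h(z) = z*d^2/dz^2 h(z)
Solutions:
 h(z) = C1 + C2*z^2


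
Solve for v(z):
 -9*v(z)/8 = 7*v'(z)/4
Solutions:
 v(z) = C1*exp(-9*z/14)


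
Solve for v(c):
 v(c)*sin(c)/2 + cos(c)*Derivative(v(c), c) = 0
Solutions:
 v(c) = C1*sqrt(cos(c))


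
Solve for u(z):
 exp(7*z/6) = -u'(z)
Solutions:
 u(z) = C1 - 6*exp(7*z/6)/7


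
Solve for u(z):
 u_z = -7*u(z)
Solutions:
 u(z) = C1*exp(-7*z)


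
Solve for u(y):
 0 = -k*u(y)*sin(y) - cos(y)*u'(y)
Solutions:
 u(y) = C1*exp(k*log(cos(y)))


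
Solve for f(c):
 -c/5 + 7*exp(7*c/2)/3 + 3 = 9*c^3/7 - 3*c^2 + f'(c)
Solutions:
 f(c) = C1 - 9*c^4/28 + c^3 - c^2/10 + 3*c + 2*exp(7*c/2)/3


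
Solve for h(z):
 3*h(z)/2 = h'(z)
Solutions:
 h(z) = C1*exp(3*z/2)


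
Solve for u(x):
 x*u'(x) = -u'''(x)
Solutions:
 u(x) = C1 + Integral(C2*airyai(-x) + C3*airybi(-x), x)


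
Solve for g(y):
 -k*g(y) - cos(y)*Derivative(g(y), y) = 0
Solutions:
 g(y) = C1*exp(k*(log(sin(y) - 1) - log(sin(y) + 1))/2)


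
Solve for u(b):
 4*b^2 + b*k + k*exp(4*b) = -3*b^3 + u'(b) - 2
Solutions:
 u(b) = C1 + 3*b^4/4 + 4*b^3/3 + b^2*k/2 + 2*b + k*exp(4*b)/4


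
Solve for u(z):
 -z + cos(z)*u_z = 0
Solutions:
 u(z) = C1 + Integral(z/cos(z), z)


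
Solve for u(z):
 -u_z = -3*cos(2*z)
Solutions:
 u(z) = C1 + 3*sin(2*z)/2


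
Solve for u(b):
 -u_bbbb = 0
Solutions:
 u(b) = C1 + C2*b + C3*b^2 + C4*b^3


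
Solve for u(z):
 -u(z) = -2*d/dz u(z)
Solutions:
 u(z) = C1*exp(z/2)


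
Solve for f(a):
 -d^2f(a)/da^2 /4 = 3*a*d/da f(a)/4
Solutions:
 f(a) = C1 + C2*erf(sqrt(6)*a/2)


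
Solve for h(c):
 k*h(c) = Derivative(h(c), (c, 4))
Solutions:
 h(c) = C1*exp(-c*k^(1/4)) + C2*exp(c*k^(1/4)) + C3*exp(-I*c*k^(1/4)) + C4*exp(I*c*k^(1/4))


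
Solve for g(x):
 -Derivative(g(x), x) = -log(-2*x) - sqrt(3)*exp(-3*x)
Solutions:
 g(x) = C1 + x*log(-x) + x*(-1 + log(2)) - sqrt(3)*exp(-3*x)/3


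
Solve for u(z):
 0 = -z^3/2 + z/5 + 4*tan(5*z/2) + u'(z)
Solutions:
 u(z) = C1 + z^4/8 - z^2/10 + 8*log(cos(5*z/2))/5


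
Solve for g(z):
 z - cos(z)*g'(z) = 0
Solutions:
 g(z) = C1 + Integral(z/cos(z), z)


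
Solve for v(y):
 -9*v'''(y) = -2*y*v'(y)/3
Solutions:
 v(y) = C1 + Integral(C2*airyai(2^(1/3)*y/3) + C3*airybi(2^(1/3)*y/3), y)


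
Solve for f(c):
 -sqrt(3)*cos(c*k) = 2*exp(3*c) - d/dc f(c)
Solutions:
 f(c) = C1 + 2*exp(3*c)/3 + sqrt(3)*sin(c*k)/k


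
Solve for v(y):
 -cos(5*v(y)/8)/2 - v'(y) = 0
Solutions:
 y/2 - 4*log(sin(5*v(y)/8) - 1)/5 + 4*log(sin(5*v(y)/8) + 1)/5 = C1


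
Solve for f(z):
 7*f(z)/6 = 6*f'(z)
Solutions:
 f(z) = C1*exp(7*z/36)


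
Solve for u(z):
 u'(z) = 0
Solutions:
 u(z) = C1


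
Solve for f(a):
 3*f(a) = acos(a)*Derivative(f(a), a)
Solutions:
 f(a) = C1*exp(3*Integral(1/acos(a), a))


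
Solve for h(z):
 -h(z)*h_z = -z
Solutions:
 h(z) = -sqrt(C1 + z^2)
 h(z) = sqrt(C1 + z^2)


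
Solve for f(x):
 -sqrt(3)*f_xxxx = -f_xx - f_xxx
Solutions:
 f(x) = C1 + C2*x + C3*exp(sqrt(3)*x*(1 - sqrt(1 + 4*sqrt(3)))/6) + C4*exp(sqrt(3)*x*(1 + sqrt(1 + 4*sqrt(3)))/6)


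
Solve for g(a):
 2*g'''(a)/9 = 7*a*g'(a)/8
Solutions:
 g(a) = C1 + Integral(C2*airyai(2^(2/3)*63^(1/3)*a/4) + C3*airybi(2^(2/3)*63^(1/3)*a/4), a)


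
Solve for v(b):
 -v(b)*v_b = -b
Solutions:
 v(b) = -sqrt(C1 + b^2)
 v(b) = sqrt(C1 + b^2)


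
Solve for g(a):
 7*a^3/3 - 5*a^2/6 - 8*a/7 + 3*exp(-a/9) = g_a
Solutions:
 g(a) = C1 + 7*a^4/12 - 5*a^3/18 - 4*a^2/7 - 27*exp(-a/9)


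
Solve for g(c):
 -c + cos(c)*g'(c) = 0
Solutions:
 g(c) = C1 + Integral(c/cos(c), c)


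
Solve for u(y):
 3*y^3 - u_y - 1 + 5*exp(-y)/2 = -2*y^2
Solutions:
 u(y) = C1 + 3*y^4/4 + 2*y^3/3 - y - 5*exp(-y)/2


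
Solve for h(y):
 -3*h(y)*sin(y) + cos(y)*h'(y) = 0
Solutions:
 h(y) = C1/cos(y)^3


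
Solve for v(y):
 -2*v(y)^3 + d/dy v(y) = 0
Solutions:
 v(y) = -sqrt(2)*sqrt(-1/(C1 + 2*y))/2
 v(y) = sqrt(2)*sqrt(-1/(C1 + 2*y))/2


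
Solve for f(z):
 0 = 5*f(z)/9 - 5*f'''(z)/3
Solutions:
 f(z) = C3*exp(3^(2/3)*z/3) + (C1*sin(3^(1/6)*z/2) + C2*cos(3^(1/6)*z/2))*exp(-3^(2/3)*z/6)


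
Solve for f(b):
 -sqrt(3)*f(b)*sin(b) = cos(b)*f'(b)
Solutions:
 f(b) = C1*cos(b)^(sqrt(3))


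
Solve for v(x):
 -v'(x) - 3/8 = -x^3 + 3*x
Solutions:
 v(x) = C1 + x^4/4 - 3*x^2/2 - 3*x/8


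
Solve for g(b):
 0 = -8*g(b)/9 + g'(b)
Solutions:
 g(b) = C1*exp(8*b/9)


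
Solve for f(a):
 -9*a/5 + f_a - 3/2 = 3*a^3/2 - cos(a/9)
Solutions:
 f(a) = C1 + 3*a^4/8 + 9*a^2/10 + 3*a/2 - 9*sin(a/9)


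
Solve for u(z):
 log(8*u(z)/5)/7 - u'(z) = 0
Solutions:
 -7*Integral(1/(log(_y) - log(5) + 3*log(2)), (_y, u(z))) = C1 - z


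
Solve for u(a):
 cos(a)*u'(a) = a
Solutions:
 u(a) = C1 + Integral(a/cos(a), a)


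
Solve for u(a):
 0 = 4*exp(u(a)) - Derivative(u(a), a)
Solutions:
 u(a) = log(-1/(C1 + 4*a))


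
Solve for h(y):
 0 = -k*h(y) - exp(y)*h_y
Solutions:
 h(y) = C1*exp(k*exp(-y))


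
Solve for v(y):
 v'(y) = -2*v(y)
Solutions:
 v(y) = C1*exp(-2*y)


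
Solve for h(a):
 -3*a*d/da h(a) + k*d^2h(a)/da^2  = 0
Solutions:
 h(a) = C1 + C2*erf(sqrt(6)*a*sqrt(-1/k)/2)/sqrt(-1/k)


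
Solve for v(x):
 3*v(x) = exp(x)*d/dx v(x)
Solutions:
 v(x) = C1*exp(-3*exp(-x))


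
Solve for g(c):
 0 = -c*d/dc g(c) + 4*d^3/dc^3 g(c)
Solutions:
 g(c) = C1 + Integral(C2*airyai(2^(1/3)*c/2) + C3*airybi(2^(1/3)*c/2), c)


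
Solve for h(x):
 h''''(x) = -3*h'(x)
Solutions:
 h(x) = C1 + C4*exp(-3^(1/3)*x) + (C2*sin(3^(5/6)*x/2) + C3*cos(3^(5/6)*x/2))*exp(3^(1/3)*x/2)


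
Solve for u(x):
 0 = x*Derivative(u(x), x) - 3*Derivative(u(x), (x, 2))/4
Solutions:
 u(x) = C1 + C2*erfi(sqrt(6)*x/3)


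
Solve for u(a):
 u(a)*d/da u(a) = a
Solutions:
 u(a) = -sqrt(C1 + a^2)
 u(a) = sqrt(C1 + a^2)


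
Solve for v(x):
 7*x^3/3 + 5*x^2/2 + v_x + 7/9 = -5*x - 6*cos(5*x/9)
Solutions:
 v(x) = C1 - 7*x^4/12 - 5*x^3/6 - 5*x^2/2 - 7*x/9 - 54*sin(5*x/9)/5


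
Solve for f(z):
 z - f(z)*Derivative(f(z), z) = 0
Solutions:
 f(z) = -sqrt(C1 + z^2)
 f(z) = sqrt(C1 + z^2)


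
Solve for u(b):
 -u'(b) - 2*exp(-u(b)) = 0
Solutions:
 u(b) = log(C1 - 2*b)


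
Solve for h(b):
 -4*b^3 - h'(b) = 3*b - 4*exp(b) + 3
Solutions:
 h(b) = C1 - b^4 - 3*b^2/2 - 3*b + 4*exp(b)


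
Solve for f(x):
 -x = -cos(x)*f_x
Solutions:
 f(x) = C1 + Integral(x/cos(x), x)


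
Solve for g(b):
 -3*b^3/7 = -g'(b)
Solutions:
 g(b) = C1 + 3*b^4/28


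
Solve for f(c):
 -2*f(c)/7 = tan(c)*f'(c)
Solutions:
 f(c) = C1/sin(c)^(2/7)


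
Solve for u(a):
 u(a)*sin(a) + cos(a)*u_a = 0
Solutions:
 u(a) = C1*cos(a)


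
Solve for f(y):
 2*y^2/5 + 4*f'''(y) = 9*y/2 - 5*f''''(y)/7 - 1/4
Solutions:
 f(y) = C1 + C2*y + C3*y^2 + C4*exp(-28*y/5) - y^5/600 + 65*y^4/1344 - 141*y^3/3136


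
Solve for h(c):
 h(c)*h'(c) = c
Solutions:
 h(c) = -sqrt(C1 + c^2)
 h(c) = sqrt(C1 + c^2)


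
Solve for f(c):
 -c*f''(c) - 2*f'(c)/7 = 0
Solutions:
 f(c) = C1 + C2*c^(5/7)


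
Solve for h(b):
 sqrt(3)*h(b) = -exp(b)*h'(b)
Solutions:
 h(b) = C1*exp(sqrt(3)*exp(-b))


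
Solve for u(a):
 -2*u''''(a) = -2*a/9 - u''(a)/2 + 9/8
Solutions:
 u(a) = C1 + C2*a + C3*exp(-a/2) + C4*exp(a/2) - 2*a^3/27 + 9*a^2/8


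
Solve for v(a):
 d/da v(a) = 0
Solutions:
 v(a) = C1


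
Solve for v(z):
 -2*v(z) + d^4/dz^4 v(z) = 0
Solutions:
 v(z) = C1*exp(-2^(1/4)*z) + C2*exp(2^(1/4)*z) + C3*sin(2^(1/4)*z) + C4*cos(2^(1/4)*z)


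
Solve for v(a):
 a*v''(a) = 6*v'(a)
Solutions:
 v(a) = C1 + C2*a^7


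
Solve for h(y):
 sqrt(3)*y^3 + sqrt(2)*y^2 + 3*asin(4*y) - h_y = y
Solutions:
 h(y) = C1 + sqrt(3)*y^4/4 + sqrt(2)*y^3/3 - y^2/2 + 3*y*asin(4*y) + 3*sqrt(1 - 16*y^2)/4


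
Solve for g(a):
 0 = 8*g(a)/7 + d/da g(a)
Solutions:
 g(a) = C1*exp(-8*a/7)


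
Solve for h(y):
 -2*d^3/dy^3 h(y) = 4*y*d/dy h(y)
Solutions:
 h(y) = C1 + Integral(C2*airyai(-2^(1/3)*y) + C3*airybi(-2^(1/3)*y), y)


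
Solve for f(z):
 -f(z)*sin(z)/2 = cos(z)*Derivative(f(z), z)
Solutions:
 f(z) = C1*sqrt(cos(z))


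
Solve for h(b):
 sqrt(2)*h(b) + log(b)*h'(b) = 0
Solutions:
 h(b) = C1*exp(-sqrt(2)*li(b))


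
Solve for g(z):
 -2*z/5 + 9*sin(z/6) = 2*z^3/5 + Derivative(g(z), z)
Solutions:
 g(z) = C1 - z^4/10 - z^2/5 - 54*cos(z/6)


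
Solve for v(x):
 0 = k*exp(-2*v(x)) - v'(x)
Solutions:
 v(x) = log(-sqrt(C1 + 2*k*x))
 v(x) = log(C1 + 2*k*x)/2


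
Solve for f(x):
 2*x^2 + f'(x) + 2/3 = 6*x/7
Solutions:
 f(x) = C1 - 2*x^3/3 + 3*x^2/7 - 2*x/3


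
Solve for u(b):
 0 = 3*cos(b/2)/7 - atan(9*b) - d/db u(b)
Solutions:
 u(b) = C1 - b*atan(9*b) + log(81*b^2 + 1)/18 + 6*sin(b/2)/7


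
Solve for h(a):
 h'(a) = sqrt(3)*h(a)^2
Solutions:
 h(a) = -1/(C1 + sqrt(3)*a)


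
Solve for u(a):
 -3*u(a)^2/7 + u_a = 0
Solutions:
 u(a) = -7/(C1 + 3*a)


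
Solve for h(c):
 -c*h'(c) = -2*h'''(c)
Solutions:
 h(c) = C1 + Integral(C2*airyai(2^(2/3)*c/2) + C3*airybi(2^(2/3)*c/2), c)


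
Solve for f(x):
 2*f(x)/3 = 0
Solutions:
 f(x) = 0


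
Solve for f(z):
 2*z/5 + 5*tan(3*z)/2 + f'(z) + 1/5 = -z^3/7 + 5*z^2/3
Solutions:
 f(z) = C1 - z^4/28 + 5*z^3/9 - z^2/5 - z/5 + 5*log(cos(3*z))/6


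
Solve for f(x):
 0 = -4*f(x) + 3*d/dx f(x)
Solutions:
 f(x) = C1*exp(4*x/3)


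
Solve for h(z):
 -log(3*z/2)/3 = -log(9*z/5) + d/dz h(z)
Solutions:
 h(z) = C1 + 2*z*log(z)/3 - z*log(5) - 2*z/3 + z*log(2)/3 + 5*z*log(3)/3


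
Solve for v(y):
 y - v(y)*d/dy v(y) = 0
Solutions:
 v(y) = -sqrt(C1 + y^2)
 v(y) = sqrt(C1 + y^2)
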